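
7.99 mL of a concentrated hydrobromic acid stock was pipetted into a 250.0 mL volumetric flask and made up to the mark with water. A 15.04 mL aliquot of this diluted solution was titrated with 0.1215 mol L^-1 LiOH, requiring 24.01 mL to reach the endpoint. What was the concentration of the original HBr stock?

6.07 M

n(LiOH) = 0.1215 x 0.02401 = 0.002917 mol.
n(HBr) in the aliquot = 0.002917 mol.
[diluted HBr] = 0.002917 / 0.01504 = 0.1940 M.
Dilution factor = 250.0/7.990 = 31.29, so [stock] = 0.1940 x 31.29 = 6.07 M.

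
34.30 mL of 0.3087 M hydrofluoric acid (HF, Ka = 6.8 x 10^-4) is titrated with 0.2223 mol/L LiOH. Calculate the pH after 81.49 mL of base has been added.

12.81

n(acid) = 0.3087 x 0.03430 = 0.01059 mol; n(LiOH) added = 0.2223 x 0.08149 = 0.01812 mol.
Base is in excess by 0.01812 - 0.01059 = 0.007527 mol in a total volume of 0.1158 L.
[OH^-] = 0.007527/0.1158 = 0.06500 M, so pOH = 1.19 and pH = 14.00 - 1.19 = 12.81.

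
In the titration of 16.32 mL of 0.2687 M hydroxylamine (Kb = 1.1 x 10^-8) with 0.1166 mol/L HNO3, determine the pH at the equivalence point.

3.57

n(NH2OH) = 0.2687 x 0.01632 = 0.004385 mol; V(HNO3) at equivalence = 0.004385/0.1166 = 0.03761 L.
At equivalence the base is fully converted to NH3OH+; total volume = 0.05393 L, so [NH3OH+] = 0.004385/0.05393 = 0.08131 M.
Ka(NH3OH+) = Kw/Kb = 1.0e-14 / 1.1 x 10^-8 = 9.09e-7.
[H^+] = sqrt(Ka x [NH3OH+]) = sqrt(9.09e-7 x 0.08131) = 0.000272 M.
pH = -log(0.000272) = 3.57.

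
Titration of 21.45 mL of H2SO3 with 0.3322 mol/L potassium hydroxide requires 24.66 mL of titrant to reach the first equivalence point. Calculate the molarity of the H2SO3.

0.382 M

n(KOH) = 0.3322 x 0.02466 = 0.008192 mol.
At the first equivalence point, 1 mol OH^- react per mol H2SO3, so n(H2SO3) = 0.008192 / 1 = 0.008192 mol.
[H2SO3] = 0.008192 / 0.02145 L = 0.382 M.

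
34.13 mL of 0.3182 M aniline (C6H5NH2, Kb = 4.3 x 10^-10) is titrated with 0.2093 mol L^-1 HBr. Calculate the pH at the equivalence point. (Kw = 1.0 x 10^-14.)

n(C6H5NH2) = 0.3182 x 0.03413 = 0.01086 mol; V(HBr) at equivalence = 0.01086/0.2093 = 0.05189 L.
At equivalence the base is fully converted to C6H5NH3+; total volume = 0.08602 L, so [C6H5NH3+] = 0.01086/0.08602 = 0.1263 M.
Ka(C6H5NH3+) = Kw/Kb = 1.0e-14 / 4.3 x 10^-10 = 2.33e-5.
[H^+] = sqrt(Ka x [C6H5NH3+]) = sqrt(2.33e-5 x 0.1263) = 0.00171 M.
pH = -log(0.00171) = 2.77.

2.77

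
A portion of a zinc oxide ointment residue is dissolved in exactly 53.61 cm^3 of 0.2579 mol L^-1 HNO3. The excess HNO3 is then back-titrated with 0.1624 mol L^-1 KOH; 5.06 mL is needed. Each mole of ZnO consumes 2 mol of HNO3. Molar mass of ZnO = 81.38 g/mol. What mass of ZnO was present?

0.529 g

Total n(HNO3) added = 0.2579 x 0.05361 = 0.01383 mol.
n(KOH) used = 0.1624 x 0.005060 = 0.0008217 mol, which equals the excess n(HNO3).
So n(HNO3) consumed by the sample = 0.01383 - 0.0008217 = 0.01300 mol.
n(ZnO) = 0.01300 / 2 = 0.006502 mol.
mass = 0.006502 mol x 81.38 g/mol = 0.529 g.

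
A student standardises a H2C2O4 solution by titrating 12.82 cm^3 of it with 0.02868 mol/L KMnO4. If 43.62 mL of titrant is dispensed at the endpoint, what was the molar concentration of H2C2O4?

0.244 M

n(KMnO4) = 0.02868 x 0.04362 = 0.001251 mol.
From the balanced equation, 2 mol KMnO4 reacts with 5 mol H2C2O4, so n(H2C2O4) = 0.001251 x 5/2 = 0.003128 mol.
[H2C2O4] = 0.003128 / 0.01282 L = 0.244 M.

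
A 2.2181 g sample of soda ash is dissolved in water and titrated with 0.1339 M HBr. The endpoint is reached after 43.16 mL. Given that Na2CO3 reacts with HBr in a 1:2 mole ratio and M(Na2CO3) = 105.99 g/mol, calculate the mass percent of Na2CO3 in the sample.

13.8%

n(HBr) = 0.1339 x 0.04316 = 0.005779 mol.
n(Na2CO3) = 0.005779 / 2 = 0.002890 mol.
mass of Na2CO3 = 0.002890 x 105.99 = 0.3063 g.
% purity = 0.3063 / 2.2181 x 100 = 13.8%.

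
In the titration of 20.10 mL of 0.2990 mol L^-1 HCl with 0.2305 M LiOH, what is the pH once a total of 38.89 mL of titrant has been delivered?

12.70

n(acid) = 0.2990 x 0.02010 = 0.006010 mol; n(LiOH) added = 0.2305 x 0.03889 = 0.008964 mol.
Base is in excess by 0.008964 - 0.006010 = 0.002954 mol in a total volume of 0.05899 L.
[OH^-] = 0.002954/0.05899 = 0.05008 M, so pOH = 1.30 and pH = 14.00 - 1.30 = 12.70.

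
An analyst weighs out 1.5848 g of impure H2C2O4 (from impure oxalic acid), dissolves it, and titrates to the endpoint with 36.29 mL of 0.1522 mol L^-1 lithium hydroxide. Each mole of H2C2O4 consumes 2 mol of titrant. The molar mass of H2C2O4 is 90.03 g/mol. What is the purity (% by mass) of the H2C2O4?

n(LiOH) = 0.1522 x 0.03629 = 0.005523 mol.
n(H2C2O4) = 0.005523 / 2 = 0.002762 mol.
mass of H2C2O4 = 0.002762 x 90.03 = 0.2486 g.
% purity = 0.2486 / 1.5848 x 100 = 15.7%.

15.7%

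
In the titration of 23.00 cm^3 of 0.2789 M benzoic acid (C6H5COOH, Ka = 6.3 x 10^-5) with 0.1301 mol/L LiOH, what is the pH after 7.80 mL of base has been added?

Initial n(C6H5COOH) = 0.2789 x 0.02300 = 0.006415 mol.
n(LiOH) added = 0.1301 x 0.007800 = 0.001015 mol, converting that many moles of C6H5COOH to C6H5COO-.
Remaining n(C6H5COOH) = 0.005400 mol; n(C6H5COO-) = 0.001015 mol.
By Henderson-Hasselbalch, pH = pKa + log([A^-]/[HA]) = 4.20 + log(0.001015/0.005400) = 4.20 + (-0.73) = 3.47.

3.47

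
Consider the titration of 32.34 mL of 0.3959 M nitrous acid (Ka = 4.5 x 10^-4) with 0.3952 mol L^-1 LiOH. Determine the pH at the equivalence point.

8.32

n(HNO2) = 0.3959 x 0.03234 = 0.01280 mol; V(LiOH) at equivalence = 0.01280/0.3952 = 0.03240 L.
At equivalence all the acid is converted to NO2-; total volume = 0.03234 + 0.03240 = 0.06474 L, so [NO2-] = 0.01280/0.06474 = 0.1978 M.
Kb = Kw/Ka = 1.0e-14 / 4.5 x 10^-4 = 2.22e-11.
[OH^-] = sqrt(Kb x [NO2-]) = sqrt(2.22e-11 x 0.1978) = 2.10e-6 M.
pOH = 5.68, so pH = 14.00 - 5.68 = 8.32.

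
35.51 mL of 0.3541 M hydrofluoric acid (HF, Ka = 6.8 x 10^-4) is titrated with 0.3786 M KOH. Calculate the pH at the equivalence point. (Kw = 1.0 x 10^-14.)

n(HF) = 0.3541 x 0.03551 = 0.01257 mol; V(KOH) at equivalence = 0.01257/0.3786 = 0.03321 L.
At equivalence all the acid is converted to F-; total volume = 0.03551 + 0.03321 = 0.06872 L, so [F-] = 0.01257/0.06872 = 0.1830 M.
Kb = Kw/Ka = 1.0e-14 / 6.8 x 10^-4 = 1.47e-11.
[OH^-] = sqrt(Kb x [F-]) = sqrt(1.47e-11 x 0.1830) = 1.64e-6 M.
pOH = 5.79, so pH = 14.00 - 5.79 = 8.21.

8.21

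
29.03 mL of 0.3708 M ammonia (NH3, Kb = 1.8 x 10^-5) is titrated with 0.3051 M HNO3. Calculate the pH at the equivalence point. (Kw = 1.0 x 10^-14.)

n(NH3) = 0.3708 x 0.02903 = 0.01076 mol; V(HNO3) at equivalence = 0.01076/0.3051 = 0.03528 L.
At equivalence the base is fully converted to NH4+; total volume = 0.06431 L, so [NH4+] = 0.01076/0.06431 = 0.1674 M.
Ka(NH4+) = Kw/Kb = 1.0e-14 / 1.8 x 10^-5 = 5.56e-10.
[H^+] = sqrt(Ka x [NH4+]) = sqrt(5.56e-10 x 0.1674) = 9.64e-6 M.
pH = -log(9.64e-6) = 5.02.

5.02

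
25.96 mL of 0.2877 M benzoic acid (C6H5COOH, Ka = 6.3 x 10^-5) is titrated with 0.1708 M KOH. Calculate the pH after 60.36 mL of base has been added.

12.52

n(acid) = 0.2877 x 0.02596 = 0.007469 mol; n(KOH) added = 0.1708 x 0.06036 = 0.01031 mol.
Base is in excess by 0.01031 - 0.007469 = 0.002841 mol in a total volume of 0.08632 L.
[OH^-] = 0.002841/0.08632 = 0.03291 M, so pOH = 1.48 and pH = 14.00 - 1.48 = 12.52.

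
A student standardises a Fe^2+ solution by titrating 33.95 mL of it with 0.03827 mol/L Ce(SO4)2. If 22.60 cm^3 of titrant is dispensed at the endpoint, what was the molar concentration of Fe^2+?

n(Ce(SO4)2) = 0.03827 x 0.02260 = 0.0008649 mol.
From the balanced equation, 1 mol Ce(SO4)2 reacts with 1 mol Fe^2+, so n(Fe^2+) = 0.0008649 x 1/1 = 0.0008649 mol.
[Fe^2+] = 0.0008649 / 0.03395 L = 0.0255 M.

0.0255 M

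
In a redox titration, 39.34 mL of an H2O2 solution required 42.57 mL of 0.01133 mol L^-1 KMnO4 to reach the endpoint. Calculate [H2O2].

0.0307 M

n(KMnO4) = 0.01133 x 0.04257 = 0.0004823 mol.
From the balanced equation, 2 mol KMnO4 reacts with 5 mol H2O2, so n(H2O2) = 0.0004823 x 5/2 = 0.001206 mol.
[H2O2] = 0.001206 / 0.03934 L = 0.0307 M.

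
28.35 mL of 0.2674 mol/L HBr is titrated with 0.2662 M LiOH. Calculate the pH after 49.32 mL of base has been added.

12.85

n(acid) = 0.2674 x 0.02835 = 0.007581 mol; n(LiOH) added = 0.2662 x 0.04932 = 0.01313 mol.
Base is in excess by 0.01313 - 0.007581 = 0.005548 mol in a total volume of 0.07767 L.
[OH^-] = 0.005548/0.07767 = 0.07143 M, so pOH = 1.15 and pH = 14.00 - 1.15 = 12.85.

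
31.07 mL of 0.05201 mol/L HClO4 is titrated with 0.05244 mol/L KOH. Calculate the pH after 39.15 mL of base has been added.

n(acid) = 0.05201 x 0.03107 = 0.001616 mol; n(KOH) added = 0.05244 x 0.03915 = 0.002053 mol.
Base is in excess by 0.002053 - 0.001616 = 0.0004371 mol in a total volume of 0.07022 L.
[OH^-] = 0.0004371/0.07022 = 0.006224 M, so pOH = 2.21 and pH = 14.00 - 2.21 = 11.79.

11.79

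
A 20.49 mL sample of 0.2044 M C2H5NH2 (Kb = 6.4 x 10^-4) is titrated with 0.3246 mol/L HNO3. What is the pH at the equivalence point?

n(C2H5NH2) = 0.2044 x 0.02049 = 0.004188 mol; V(HNO3) at equivalence = 0.004188/0.3246 = 0.01290 L.
At equivalence the base is fully converted to C2H5NH3+; total volume = 0.03339 L, so [C2H5NH3+] = 0.004188/0.03339 = 0.1254 M.
Ka(C2H5NH3+) = Kw/Kb = 1.0e-14 / 6.4 x 10^-4 = 1.56e-11.
[H^+] = sqrt(Ka x [C2H5NH3+]) = sqrt(1.56e-11 x 0.1254) = 1.40e-6 M.
pH = -log(1.40e-6) = 5.85.

5.85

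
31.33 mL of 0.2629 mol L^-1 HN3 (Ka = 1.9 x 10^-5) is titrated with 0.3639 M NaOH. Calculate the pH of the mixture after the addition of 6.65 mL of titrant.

Initial n(HN3) = 0.2629 x 0.03133 = 0.008237 mol.
n(NaOH) added = 0.3639 x 0.006650 = 0.002420 mol, converting that many moles of HN3 to N3-.
Remaining n(HN3) = 0.005817 mol; n(N3-) = 0.002420 mol.
By Henderson-Hasselbalch, pH = pKa + log([A^-]/[HA]) = 4.72 + log(0.002420/0.005817) = 4.72 + (-0.38) = 4.34.

4.34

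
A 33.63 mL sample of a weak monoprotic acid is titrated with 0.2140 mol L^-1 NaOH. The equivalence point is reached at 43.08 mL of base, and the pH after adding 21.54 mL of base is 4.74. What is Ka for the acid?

1.8 x 10^-5

21.54 mL is half of the equivalence volume, so this is the half-equivalence point where [HA] = [A^-].
At half-equivalence pH = pKa, so pKa = 4.74.
Ka = 10^(-4.74) = 1.8 x 10^-5.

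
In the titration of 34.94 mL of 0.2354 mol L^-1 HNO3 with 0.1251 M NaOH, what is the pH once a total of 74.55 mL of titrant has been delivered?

12.00

n(acid) = 0.2354 x 0.03494 = 0.008225 mol; n(NaOH) added = 0.1251 x 0.07455 = 0.009326 mol.
Base is in excess by 0.009326 - 0.008225 = 0.001101 mol in a total volume of 0.1095 L.
[OH^-] = 0.001101/0.1095 = 0.01006 M, so pOH = 2.00 and pH = 14.00 - 2.00 = 12.00.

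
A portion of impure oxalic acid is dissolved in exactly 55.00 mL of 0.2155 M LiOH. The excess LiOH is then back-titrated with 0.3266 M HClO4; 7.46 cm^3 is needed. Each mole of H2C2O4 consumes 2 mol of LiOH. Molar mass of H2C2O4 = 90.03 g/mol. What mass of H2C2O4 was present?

0.424 g

Total n(LiOH) added = 0.2155 x 0.05500 = 0.01185 mol.
n(HClO4) used = 0.3266 x 0.007460 = 0.002436 mol, which equals the excess n(LiOH).
So n(LiOH) consumed by the sample = 0.01185 - 0.002436 = 0.009416 mol.
n(H2C2O4) = 0.009416 / 2 = 0.004708 mol.
mass = 0.004708 mol x 90.03 g/mol = 0.424 g.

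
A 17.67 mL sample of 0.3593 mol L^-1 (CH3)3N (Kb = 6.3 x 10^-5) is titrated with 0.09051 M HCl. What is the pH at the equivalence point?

n((CH3)3N) = 0.3593 x 0.01767 = 0.006349 mol; V(HCl) at equivalence = 0.006349/0.09051 = 0.07015 L.
At equivalence the base is fully converted to (CH3)3NH+; total volume = 0.08782 L, so [(CH3)3NH+] = 0.006349/0.08782 = 0.07230 M.
Ka((CH3)3NH+) = Kw/Kb = 1.0e-14 / 6.3 x 10^-5 = 1.59e-10.
[H^+] = sqrt(Ka x [(CH3)3NH+]) = sqrt(1.59e-10 x 0.07230) = 3.39e-6 M.
pH = -log(3.39e-6) = 5.47.

5.47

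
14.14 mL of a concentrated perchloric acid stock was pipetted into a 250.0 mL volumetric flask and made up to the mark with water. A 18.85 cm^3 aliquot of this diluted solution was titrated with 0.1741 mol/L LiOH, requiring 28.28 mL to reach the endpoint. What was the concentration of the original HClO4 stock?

n(LiOH) = 0.1741 x 0.02828 = 0.004924 mol.
n(HClO4) in the aliquot = 0.004924 mol.
[diluted HClO4] = 0.004924 / 0.01885 = 0.2612 M.
Dilution factor = 250.0/14.14 = 17.68, so [stock] = 0.2612 x 17.68 = 4.62 M.

4.62 M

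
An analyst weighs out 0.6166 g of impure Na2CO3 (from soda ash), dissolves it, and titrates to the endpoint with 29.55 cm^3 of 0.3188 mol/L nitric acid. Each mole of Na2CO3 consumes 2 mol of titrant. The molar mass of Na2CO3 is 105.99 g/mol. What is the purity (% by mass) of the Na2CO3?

n(HNO3) = 0.3188 x 0.02955 = 0.009421 mol.
n(Na2CO3) = 0.009421 / 2 = 0.004710 mol.
mass of Na2CO3 = 0.004710 x 105.99 = 0.4992 g.
% purity = 0.4992 / 0.6166 x 100 = 81.0%.

81.0%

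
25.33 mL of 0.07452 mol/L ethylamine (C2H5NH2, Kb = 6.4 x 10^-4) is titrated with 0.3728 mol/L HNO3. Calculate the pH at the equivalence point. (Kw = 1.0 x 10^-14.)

6.01

n(C2H5NH2) = 0.07452 x 0.02533 = 0.001888 mol; V(HNO3) at equivalence = 0.001888/0.3728 = 0.005063 L.
At equivalence the base is fully converted to C2H5NH3+; total volume = 0.03039 L, so [C2H5NH3+] = 0.001888/0.03039 = 0.06211 M.
Ka(C2H5NH3+) = Kw/Kb = 1.0e-14 / 6.4 x 10^-4 = 1.56e-11.
[H^+] = sqrt(Ka x [C2H5NH3+]) = sqrt(1.56e-11 x 0.06211) = 9.85e-7 M.
pH = -log(9.85e-7) = 6.01.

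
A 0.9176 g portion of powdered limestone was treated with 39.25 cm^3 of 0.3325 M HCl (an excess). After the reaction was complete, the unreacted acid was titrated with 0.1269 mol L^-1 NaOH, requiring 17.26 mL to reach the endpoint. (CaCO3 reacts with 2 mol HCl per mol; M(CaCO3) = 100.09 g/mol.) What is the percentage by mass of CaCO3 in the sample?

59.2%

Total n(HCl) added = 0.3325 x 0.03925 = 0.01305 mol.
n(NaOH) used = 0.1269 x 0.01726 = 0.002190 mol, which equals the excess n(HCl).
So n(HCl) consumed by the sample = 0.01305 - 0.002190 = 0.01086 mol.
n(CaCO3) = 0.01086 / 2 = 0.005430 mol.
mass CaCO3 = 0.005430 x 100.09 = 0.5435 g, so %CaCO3 = 0.5435/0.9176 x 100 = 59.2%.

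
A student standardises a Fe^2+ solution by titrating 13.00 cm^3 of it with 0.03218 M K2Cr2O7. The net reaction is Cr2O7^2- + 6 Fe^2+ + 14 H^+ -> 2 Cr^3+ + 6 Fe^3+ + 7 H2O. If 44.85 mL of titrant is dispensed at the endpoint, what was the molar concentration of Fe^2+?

n(K2Cr2O7) = 0.03218 x 0.04485 = 0.001443 mol.
From the balanced equation, 1 mol K2Cr2O7 reacts with 6 mol Fe^2+, so n(Fe^2+) = 0.001443 x 6/1 = 0.008660 mol.
[Fe^2+] = 0.008660 / 0.01300 L = 0.666 M.

0.666 M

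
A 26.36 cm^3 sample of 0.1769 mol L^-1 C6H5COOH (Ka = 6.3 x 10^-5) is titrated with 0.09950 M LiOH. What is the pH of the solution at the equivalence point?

n(C6H5COOH) = 0.1769 x 0.02636 = 0.004663 mol; V(LiOH) at equivalence = 0.004663/0.09950 = 0.04687 L.
At equivalence all the acid is converted to C6H5COO-; total volume = 0.02636 + 0.04687 = 0.07323 L, so [C6H5COO-] = 0.004663/0.07323 = 0.06368 M.
Kb = Kw/Ka = 1.0e-14 / 6.3 x 10^-5 = 1.59e-10.
[OH^-] = sqrt(Kb x [C6H5COO-]) = sqrt(1.59e-10 x 0.06368) = 3.18e-6 M.
pOH = 5.50, so pH = 14.00 - 5.50 = 8.50.

8.50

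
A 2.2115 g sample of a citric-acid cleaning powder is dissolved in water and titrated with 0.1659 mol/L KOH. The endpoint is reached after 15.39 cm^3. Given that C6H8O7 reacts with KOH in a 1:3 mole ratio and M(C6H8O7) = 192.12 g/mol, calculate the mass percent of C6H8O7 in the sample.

7.39%

n(KOH) = 0.1659 x 0.01539 = 0.002553 mol.
n(C6H8O7) = 0.002553 / 3 = 0.0008511 mol.
mass of C6H8O7 = 0.0008511 x 192.12 = 0.1635 g.
% purity = 0.1635 / 2.2115 x 100 = 7.39%.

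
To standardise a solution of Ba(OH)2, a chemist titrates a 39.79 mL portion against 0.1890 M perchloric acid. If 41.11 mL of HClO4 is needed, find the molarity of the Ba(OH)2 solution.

n(HClO4) delivered = 0.1890 x 0.04111 = 0.007770 mol.
The reaction is 1 Ba(OH)2 + 2 HClO4, so n(Ba(OH)2) = 0.007770 x 1/2 = 0.003885 mol.
[Ba(OH)2] = 0.003885 mol / 0.03979 L = 0.0976 M.

0.0976 M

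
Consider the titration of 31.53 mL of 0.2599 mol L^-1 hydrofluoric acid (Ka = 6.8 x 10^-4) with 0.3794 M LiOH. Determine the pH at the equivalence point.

n(HF) = 0.2599 x 0.03153 = 0.008195 mol; V(LiOH) at equivalence = 0.008195/0.3794 = 0.02160 L.
At equivalence all the acid is converted to F-; total volume = 0.03153 + 0.02160 = 0.05313 L, so [F-] = 0.008195/0.05313 = 0.1542 M.
Kb = Kw/Ka = 1.0e-14 / 6.8 x 10^-4 = 1.47e-11.
[OH^-] = sqrt(Kb x [F-]) = sqrt(1.47e-11 x 0.1542) = 1.51e-6 M.
pOH = 5.82, so pH = 14.00 - 5.82 = 8.18.

8.18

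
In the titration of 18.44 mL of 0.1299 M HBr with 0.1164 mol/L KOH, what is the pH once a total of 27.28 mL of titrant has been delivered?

n(acid) = 0.1299 x 0.01844 = 0.002395 mol; n(KOH) added = 0.1164 x 0.02728 = 0.003175 mol.
Base is in excess by 0.003175 - 0.002395 = 0.0007800 mol in a total volume of 0.04572 L.
[OH^-] = 0.0007800/0.04572 = 0.01706 M, so pOH = 1.77 and pH = 14.00 - 1.77 = 12.23.

12.23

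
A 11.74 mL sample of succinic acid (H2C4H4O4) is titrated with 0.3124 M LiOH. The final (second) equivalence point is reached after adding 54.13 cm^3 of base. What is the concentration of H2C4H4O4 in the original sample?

0.720 M

n(LiOH) = 0.3124 x 0.05413 = 0.01691 mol.
At the final (second) equivalence point, 2 mol OH^- react per mol H2C4H4O4, so n(H2C4H4O4) = 0.01691 / 2 = 0.008455 mol.
[H2C4H4O4] = 0.008455 / 0.01174 L = 0.720 M.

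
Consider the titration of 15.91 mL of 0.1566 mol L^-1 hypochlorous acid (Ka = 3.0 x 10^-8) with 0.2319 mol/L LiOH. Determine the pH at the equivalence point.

10.25

n(HClO) = 0.1566 x 0.01591 = 0.002492 mol; V(LiOH) at equivalence = 0.002492/0.2319 = 0.01074 L.
At equivalence all the acid is converted to ClO-; total volume = 0.01591 + 0.01074 = 0.02665 L, so [ClO-] = 0.002492/0.02665 = 0.09348 M.
Kb = Kw/Ka = 1.0e-14 / 3.0 x 10^-8 = 3.33e-7.
[OH^-] = sqrt(Kb x [ClO-]) = sqrt(3.33e-7 x 0.09348) = 0.000177 M.
pOH = 3.75, so pH = 14.00 - 3.75 = 10.25.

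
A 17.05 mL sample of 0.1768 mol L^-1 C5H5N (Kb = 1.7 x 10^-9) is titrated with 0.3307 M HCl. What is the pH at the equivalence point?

n(C5H5N) = 0.1768 x 0.01705 = 0.003014 mol; V(HCl) at equivalence = 0.003014/0.3307 = 0.009115 L.
At equivalence the base is fully converted to C5H5NH+; total volume = 0.02617 L, so [C5H5NH+] = 0.003014/0.02617 = 0.1152 M.
Ka(C5H5NH+) = Kw/Kb = 1.0e-14 / 1.7 x 10^-9 = 5.88e-6.
[H^+] = sqrt(Ka x [C5H5NH+]) = sqrt(5.88e-6 x 0.1152) = 0.000823 M.
pH = -log(0.000823) = 3.08.

3.08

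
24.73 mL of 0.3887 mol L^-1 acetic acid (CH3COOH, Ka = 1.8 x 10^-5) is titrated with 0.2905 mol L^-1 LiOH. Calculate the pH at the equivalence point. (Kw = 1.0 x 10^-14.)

n(CH3COOH) = 0.3887 x 0.02473 = 0.009613 mol; V(LiOH) at equivalence = 0.009613/0.2905 = 0.03309 L.
At equivalence all the acid is converted to CH3COO-; total volume = 0.02473 + 0.03309 = 0.05782 L, so [CH3COO-] = 0.009613/0.05782 = 0.1663 M.
Kb = Kw/Ka = 1.0e-14 / 1.8 x 10^-5 = 5.56e-10.
[OH^-] = sqrt(Kb x [CH3COO-]) = sqrt(5.56e-10 x 0.1663) = 9.61e-6 M.
pOH = 5.02, so pH = 14.00 - 5.02 = 8.98.

8.98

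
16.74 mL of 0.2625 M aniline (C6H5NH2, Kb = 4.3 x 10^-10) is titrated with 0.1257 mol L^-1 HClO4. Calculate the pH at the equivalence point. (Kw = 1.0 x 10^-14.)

n(C6H5NH2) = 0.2625 x 0.01674 = 0.004394 mol; V(HClO4) at equivalence = 0.004394/0.1257 = 0.03496 L.
At equivalence the base is fully converted to C6H5NH3+; total volume = 0.05170 L, so [C6H5NH3+] = 0.004394/0.05170 = 0.08500 M.
Ka(C6H5NH3+) = Kw/Kb = 1.0e-14 / 4.3 x 10^-10 = 2.33e-5.
[H^+] = sqrt(Ka x [C6H5NH3+]) = sqrt(2.33e-5 x 0.08500) = 0.00141 M.
pH = -log(0.00141) = 2.85.

2.85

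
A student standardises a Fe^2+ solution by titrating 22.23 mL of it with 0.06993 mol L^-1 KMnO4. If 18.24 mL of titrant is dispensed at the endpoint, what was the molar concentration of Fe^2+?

n(KMnO4) = 0.06993 x 0.01824 = 0.001276 mol.
From the balanced equation, 1 mol KMnO4 reacts with 5 mol Fe^2+, so n(Fe^2+) = 0.001276 x 5/1 = 0.006378 mol.
[Fe^2+] = 0.006378 / 0.02223 L = 0.287 M.

0.287 M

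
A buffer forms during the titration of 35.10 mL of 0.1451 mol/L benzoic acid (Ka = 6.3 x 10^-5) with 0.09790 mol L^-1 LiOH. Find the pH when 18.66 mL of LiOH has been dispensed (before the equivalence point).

3.95

Initial n(C6H5COOH) = 0.1451 x 0.03510 = 0.005093 mol.
n(LiOH) added = 0.09790 x 0.01866 = 0.001827 mol, converting that many moles of C6H5COOH to C6H5COO-.
Remaining n(C6H5COOH) = 0.003266 mol; n(C6H5COO-) = 0.001827 mol.
By Henderson-Hasselbalch, pH = pKa + log([A^-]/[HA]) = 4.20 + log(0.001827/0.003266) = 4.20 + (-0.25) = 3.95.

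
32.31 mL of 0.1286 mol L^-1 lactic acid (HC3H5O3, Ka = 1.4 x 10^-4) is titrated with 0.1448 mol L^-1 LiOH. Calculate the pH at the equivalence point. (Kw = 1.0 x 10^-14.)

n(HC3H5O3) = 0.1286 x 0.03231 = 0.004155 mol; V(LiOH) at equivalence = 0.004155/0.1448 = 0.02870 L.
At equivalence all the acid is converted to C3H5O3-; total volume = 0.03231 + 0.02870 = 0.06101 L, so [C3H5O3-] = 0.004155/0.06101 = 0.06811 M.
Kb = Kw/Ka = 1.0e-14 / 1.4 x 10^-4 = 7.14e-11.
[OH^-] = sqrt(Kb x [C3H5O3-]) = sqrt(7.14e-11 x 0.06811) = 2.21e-6 M.
pOH = 5.66, so pH = 14.00 - 5.66 = 8.34.

8.34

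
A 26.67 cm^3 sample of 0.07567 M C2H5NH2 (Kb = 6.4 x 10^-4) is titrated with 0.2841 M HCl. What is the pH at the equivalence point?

6.01

n(C2H5NH2) = 0.07567 x 0.02667 = 0.002018 mol; V(HCl) at equivalence = 0.002018/0.2841 = 0.007104 L.
At equivalence the base is fully converted to C2H5NH3+; total volume = 0.03377 L, so [C2H5NH3+] = 0.002018/0.03377 = 0.05975 M.
Ka(C2H5NH3+) = Kw/Kb = 1.0e-14 / 6.4 x 10^-4 = 1.56e-11.
[H^+] = sqrt(Ka x [C2H5NH3+]) = sqrt(1.56e-11 x 0.05975) = 9.66e-7 M.
pH = -log(9.66e-7) = 6.01.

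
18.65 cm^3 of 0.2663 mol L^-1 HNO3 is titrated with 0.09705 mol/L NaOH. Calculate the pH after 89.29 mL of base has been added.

n(acid) = 0.2663 x 0.01865 = 0.004966 mol; n(NaOH) added = 0.09705 x 0.08929 = 0.008666 mol.
Base is in excess by 0.008666 - 0.004966 = 0.003699 mol in a total volume of 0.1079 L.
[OH^-] = 0.003699/0.1079 = 0.03427 M, so pOH = 1.47 and pH = 14.00 - 1.47 = 12.53.

12.53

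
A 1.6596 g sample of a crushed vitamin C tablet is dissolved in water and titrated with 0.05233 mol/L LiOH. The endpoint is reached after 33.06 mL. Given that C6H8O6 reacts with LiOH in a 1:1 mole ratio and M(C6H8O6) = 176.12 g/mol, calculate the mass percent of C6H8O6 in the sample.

n(LiOH) = 0.05233 x 0.03306 = 0.001730 mol.
n(C6H8O6) = 0.001730 / 1 = 0.001730 mol.
mass of C6H8O6 = 0.001730 x 176.12 = 0.3047 g.
% purity = 0.3047 / 1.6596 x 100 = 18.4%.

18.4%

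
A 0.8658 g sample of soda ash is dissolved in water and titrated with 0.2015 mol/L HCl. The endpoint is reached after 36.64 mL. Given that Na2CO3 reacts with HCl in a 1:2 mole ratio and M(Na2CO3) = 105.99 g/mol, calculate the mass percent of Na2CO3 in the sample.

n(HCl) = 0.2015 x 0.03664 = 0.007383 mol.
n(Na2CO3) = 0.007383 / 2 = 0.003691 mol.
mass of Na2CO3 = 0.003691 x 105.99 = 0.3913 g.
% purity = 0.3913 / 0.8658 x 100 = 45.2%.

45.2%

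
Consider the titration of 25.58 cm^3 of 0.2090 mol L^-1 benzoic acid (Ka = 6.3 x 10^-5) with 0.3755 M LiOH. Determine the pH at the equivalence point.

8.66

n(C6H5COOH) = 0.2090 x 0.02558 = 0.005346 mol; V(LiOH) at equivalence = 0.005346/0.3755 = 0.01424 L.
At equivalence all the acid is converted to C6H5COO-; total volume = 0.02558 + 0.01424 = 0.03982 L, so [C6H5COO-] = 0.005346/0.03982 = 0.1343 M.
Kb = Kw/Ka = 1.0e-14 / 6.3 x 10^-5 = 1.59e-10.
[OH^-] = sqrt(Kb x [C6H5COO-]) = sqrt(1.59e-10 x 0.1343) = 4.62e-6 M.
pOH = 5.34, so pH = 14.00 - 5.34 = 8.66.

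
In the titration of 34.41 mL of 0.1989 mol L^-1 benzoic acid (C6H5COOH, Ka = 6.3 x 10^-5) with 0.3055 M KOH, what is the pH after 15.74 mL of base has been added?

Initial n(C6H5COOH) = 0.1989 x 0.03441 = 0.006844 mol.
n(KOH) added = 0.3055 x 0.01574 = 0.004809 mol, converting that many moles of C6H5COOH to C6H5COO-.
Remaining n(C6H5COOH) = 0.002036 mol; n(C6H5COO-) = 0.004809 mol.
By Henderson-Hasselbalch, pH = pKa + log([A^-]/[HA]) = 4.20 + log(0.004809/0.002036) = 4.20 + (+0.37) = 4.57.

4.57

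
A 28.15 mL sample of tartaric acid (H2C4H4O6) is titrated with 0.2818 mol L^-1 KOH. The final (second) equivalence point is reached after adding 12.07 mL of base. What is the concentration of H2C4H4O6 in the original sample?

n(KOH) = 0.2818 x 0.01207 = 0.003401 mol.
At the final (second) equivalence point, 2 mol OH^- react per mol H2C4H4O6, so n(H2C4H4O6) = 0.003401 / 2 = 0.001701 mol.
[H2C4H4O6] = 0.001701 / 0.02815 L = 0.0604 M.

0.0604 M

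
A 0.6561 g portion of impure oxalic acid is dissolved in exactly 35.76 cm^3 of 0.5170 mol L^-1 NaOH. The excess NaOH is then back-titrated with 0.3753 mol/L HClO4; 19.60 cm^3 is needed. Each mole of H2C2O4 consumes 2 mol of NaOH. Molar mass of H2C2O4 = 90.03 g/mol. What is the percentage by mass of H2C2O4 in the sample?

76.4%

Total n(NaOH) added = 0.5170 x 0.03576 = 0.01849 mol.
n(HClO4) used = 0.3753 x 0.01960 = 0.007356 mol, which equals the excess n(NaOH).
So n(NaOH) consumed by the sample = 0.01849 - 0.007356 = 0.01113 mol.
n(H2C2O4) = 0.01113 / 2 = 0.005566 mol.
mass H2C2O4 = 0.005566 x 90.03 = 0.5011 g, so %H2C2O4 = 0.5011/0.6561 x 100 = 76.4%.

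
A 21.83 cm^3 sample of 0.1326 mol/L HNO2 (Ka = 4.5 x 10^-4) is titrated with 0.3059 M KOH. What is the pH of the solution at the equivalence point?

8.16

n(HNO2) = 0.1326 x 0.02183 = 0.002895 mol; V(KOH) at equivalence = 0.002895/0.3059 = 0.009463 L.
At equivalence all the acid is converted to NO2-; total volume = 0.02183 + 0.009463 = 0.03129 L, so [NO2-] = 0.002895/0.03129 = 0.09250 M.
Kb = Kw/Ka = 1.0e-14 / 4.5 x 10^-4 = 2.22e-11.
[OH^-] = sqrt(Kb x [NO2-]) = sqrt(2.22e-11 x 0.09250) = 1.43e-6 M.
pOH = 5.84, so pH = 14.00 - 5.84 = 8.16.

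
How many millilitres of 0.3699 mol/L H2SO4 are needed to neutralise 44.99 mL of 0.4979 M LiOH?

n(LiOH) = 0.4979 mol/L x 0.04499 L = 0.02240 mol.
The neutralisation is 2 LiOH : 1 H2SO4, so n(H2SO4) = 0.02240 x 1/2 = 0.01120 mol.
V(H2SO4) = 0.01120 / 0.3699 = 0.03028 L = 30.3 mL.

30.3 mL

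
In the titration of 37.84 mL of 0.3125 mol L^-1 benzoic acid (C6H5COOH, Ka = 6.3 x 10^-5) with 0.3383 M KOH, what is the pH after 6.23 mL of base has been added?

3.54

Initial n(C6H5COOH) = 0.3125 x 0.03784 = 0.01183 mol.
n(KOH) added = 0.3383 x 0.006230 = 0.002108 mol, converting that many moles of C6H5COOH to C6H5COO-.
Remaining n(C6H5COOH) = 0.009717 mol; n(C6H5COO-) = 0.002108 mol.
By Henderson-Hasselbalch, pH = pKa + log([A^-]/[HA]) = 4.20 + log(0.002108/0.009717) = 4.20 + (-0.66) = 3.54.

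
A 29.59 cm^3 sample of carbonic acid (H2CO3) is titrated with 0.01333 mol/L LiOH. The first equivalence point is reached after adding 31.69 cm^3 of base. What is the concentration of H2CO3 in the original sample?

0.0143 M

n(LiOH) = 0.01333 x 0.03169 = 0.0004224 mol.
At the first equivalence point, 1 mol OH^- react per mol H2CO3, so n(H2CO3) = 0.0004224 / 1 = 0.0004224 mol.
[H2CO3] = 0.0004224 / 0.02959 L = 0.0143 M.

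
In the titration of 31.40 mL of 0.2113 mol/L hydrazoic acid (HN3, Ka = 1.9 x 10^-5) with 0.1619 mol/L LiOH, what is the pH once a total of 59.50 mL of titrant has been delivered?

12.52

n(acid) = 0.2113 x 0.03140 = 0.006635 mol; n(LiOH) added = 0.1619 x 0.05950 = 0.009633 mol.
Base is in excess by 0.009633 - 0.006635 = 0.002998 mol in a total volume of 0.09090 L.
[OH^-] = 0.002998/0.09090 = 0.03298 M, so pOH = 1.48 and pH = 14.00 - 1.48 = 12.52.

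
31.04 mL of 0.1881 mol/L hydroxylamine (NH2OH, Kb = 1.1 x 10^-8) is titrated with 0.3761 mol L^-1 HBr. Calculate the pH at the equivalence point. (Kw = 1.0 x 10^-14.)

n(NH2OH) = 0.1881 x 0.03104 = 0.005839 mol; V(HBr) at equivalence = 0.005839/0.3761 = 0.01552 L.
At equivalence the base is fully converted to NH3OH+; total volume = 0.04656 L, so [NH3OH+] = 0.005839/0.04656 = 0.1254 M.
Ka(NH3OH+) = Kw/Kb = 1.0e-14 / 1.1 x 10^-8 = 9.09e-7.
[H^+] = sqrt(Ka x [NH3OH+]) = sqrt(9.09e-7 x 0.1254) = 0.000338 M.
pH = -log(0.000338) = 3.47.

3.47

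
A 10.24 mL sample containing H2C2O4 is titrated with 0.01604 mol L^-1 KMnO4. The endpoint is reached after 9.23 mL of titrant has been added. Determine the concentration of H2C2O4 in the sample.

n(KMnO4) = 0.01604 x 0.009230 = 0.0001480 mol.
From the balanced equation, 2 mol KMnO4 reacts with 5 mol H2C2O4, so n(H2C2O4) = 0.0001480 x 5/2 = 0.0003701 mol.
[H2C2O4] = 0.0003701 / 0.01024 L = 0.0361 M.

0.0361 M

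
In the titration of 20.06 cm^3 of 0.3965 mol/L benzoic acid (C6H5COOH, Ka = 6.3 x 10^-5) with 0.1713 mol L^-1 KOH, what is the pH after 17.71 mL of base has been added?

Initial n(C6H5COOH) = 0.3965 x 0.02006 = 0.007954 mol.
n(KOH) added = 0.1713 x 0.01771 = 0.003034 mol, converting that many moles of C6H5COOH to C6H5COO-.
Remaining n(C6H5COOH) = 0.004920 mol; n(C6H5COO-) = 0.003034 mol.
By Henderson-Hasselbalch, pH = pKa + log([A^-]/[HA]) = 4.20 + log(0.003034/0.004920) = 4.20 + (-0.21) = 3.99.

3.99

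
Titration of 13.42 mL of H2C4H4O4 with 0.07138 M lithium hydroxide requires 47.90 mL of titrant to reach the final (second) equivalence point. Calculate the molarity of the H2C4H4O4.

n(LiOH) = 0.07138 x 0.04790 = 0.003419 mol.
At the final (second) equivalence point, 2 mol OH^- react per mol H2C4H4O4, so n(H2C4H4O4) = 0.003419 / 2 = 0.001710 mol.
[H2C4H4O4] = 0.001710 / 0.01342 L = 0.127 M.

0.127 M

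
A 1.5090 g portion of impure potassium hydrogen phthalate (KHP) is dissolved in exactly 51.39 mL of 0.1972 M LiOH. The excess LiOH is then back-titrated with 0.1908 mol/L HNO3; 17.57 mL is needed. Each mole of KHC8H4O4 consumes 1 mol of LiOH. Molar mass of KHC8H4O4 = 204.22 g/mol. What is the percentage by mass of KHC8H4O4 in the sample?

91.8%

Total n(LiOH) added = 0.1972 x 0.05139 = 0.01013 mol.
n(HNO3) used = 0.1908 x 0.01757 = 0.003352 mol, which equals the excess n(LiOH).
So n(LiOH) consumed by the sample = 0.01013 - 0.003352 = 0.006782 mol.
n(KHC8H4O4) = 0.006782 / 1 = 0.006782 mol.
mass KHC8H4O4 = 0.006782 x 204.22 = 1.385 g, so %KHC8H4O4 = 1.385/1.5090 x 100 = 91.8%.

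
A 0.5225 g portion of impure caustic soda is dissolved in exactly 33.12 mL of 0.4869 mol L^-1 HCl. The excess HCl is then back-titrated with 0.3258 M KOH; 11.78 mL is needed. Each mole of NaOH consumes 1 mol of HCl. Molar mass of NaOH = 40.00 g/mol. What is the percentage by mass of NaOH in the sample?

Total n(HCl) added = 0.4869 x 0.03312 = 0.01613 mol.
n(KOH) used = 0.3258 x 0.01178 = 0.003838 mol, which equals the excess n(HCl).
So n(HCl) consumed by the sample = 0.01613 - 0.003838 = 0.01229 mol.
n(NaOH) = 0.01229 / 1 = 0.01229 mol.
mass NaOH = 0.01229 x 40.00 = 0.4915 g, so %NaOH = 0.4915/0.5225 x 100 = 94.1%.

94.1%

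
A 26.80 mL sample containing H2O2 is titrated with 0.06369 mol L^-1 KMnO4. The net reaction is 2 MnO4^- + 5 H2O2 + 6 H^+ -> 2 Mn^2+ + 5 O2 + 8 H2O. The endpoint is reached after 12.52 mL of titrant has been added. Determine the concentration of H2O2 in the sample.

n(KMnO4) = 0.06369 x 0.01252 = 0.0007974 mol.
From the balanced equation, 2 mol KMnO4 reacts with 5 mol H2O2, so n(H2O2) = 0.0007974 x 5/2 = 0.001993 mol.
[H2O2] = 0.001993 / 0.02680 L = 0.0744 M.

0.0744 M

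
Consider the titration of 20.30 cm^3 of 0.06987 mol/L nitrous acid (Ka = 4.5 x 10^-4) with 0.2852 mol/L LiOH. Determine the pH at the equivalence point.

n(HNO2) = 0.06987 x 0.02030 = 0.001418 mol; V(LiOH) at equivalence = 0.001418/0.2852 = 0.004973 L.
At equivalence all the acid is converted to NO2-; total volume = 0.02030 + 0.004973 = 0.02527 L, so [NO2-] = 0.001418/0.02527 = 0.05612 M.
Kb = Kw/Ka = 1.0e-14 / 4.5 x 10^-4 = 2.22e-11.
[OH^-] = sqrt(Kb x [NO2-]) = sqrt(2.22e-11 x 0.05612) = 1.12e-6 M.
pOH = 5.95, so pH = 14.00 - 5.95 = 8.05.

8.05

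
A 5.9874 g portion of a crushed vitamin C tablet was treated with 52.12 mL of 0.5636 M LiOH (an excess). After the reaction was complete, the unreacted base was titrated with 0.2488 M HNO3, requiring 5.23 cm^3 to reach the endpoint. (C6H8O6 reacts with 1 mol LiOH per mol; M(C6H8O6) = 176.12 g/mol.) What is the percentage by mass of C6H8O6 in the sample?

Total n(LiOH) added = 0.5636 x 0.05212 = 0.02937 mol.
n(HNO3) used = 0.2488 x 0.005230 = 0.001301 mol, which equals the excess n(LiOH).
So n(LiOH) consumed by the sample = 0.02937 - 0.001301 = 0.02807 mol.
n(C6H8O6) = 0.02807 / 1 = 0.02807 mol.
mass C6H8O6 = 0.02807 x 176.12 = 4.944 g, so %C6H8O6 = 4.944/5.9874 x 100 = 82.6%.

82.6%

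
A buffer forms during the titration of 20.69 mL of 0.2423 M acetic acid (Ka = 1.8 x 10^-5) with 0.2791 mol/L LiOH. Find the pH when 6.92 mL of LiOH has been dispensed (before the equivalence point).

Initial n(CH3COOH) = 0.2423 x 0.02069 = 0.005013 mol.
n(LiOH) added = 0.2791 x 0.006920 = 0.001931 mol, converting that many moles of CH3COOH to CH3COO-.
Remaining n(CH3COOH) = 0.003082 mol; n(CH3COO-) = 0.001931 mol.
By Henderson-Hasselbalch, pH = pKa + log([A^-]/[HA]) = 4.74 + log(0.001931/0.003082) = 4.74 + (-0.20) = 4.54.

4.54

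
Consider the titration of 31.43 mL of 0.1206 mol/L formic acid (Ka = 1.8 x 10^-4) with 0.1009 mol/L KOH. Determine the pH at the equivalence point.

8.24

n(HCOOH) = 0.1206 x 0.03143 = 0.003790 mol; V(KOH) at equivalence = 0.003790/0.1009 = 0.03757 L.
At equivalence all the acid is converted to HCOO-; total volume = 0.03143 + 0.03757 = 0.06900 L, so [HCOO-] = 0.003790/0.06900 = 0.05494 M.
Kb = Kw/Ka = 1.0e-14 / 1.8 x 10^-4 = 5.56e-11.
[OH^-] = sqrt(Kb x [HCOO-]) = sqrt(5.56e-11 x 0.05494) = 1.75e-6 M.
pOH = 5.76, so pH = 14.00 - 5.76 = 8.24.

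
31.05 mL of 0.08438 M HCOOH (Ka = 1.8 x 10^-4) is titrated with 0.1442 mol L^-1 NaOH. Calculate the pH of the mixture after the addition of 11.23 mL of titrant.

Initial n(HCOOH) = 0.08438 x 0.03105 = 0.002620 mol.
n(NaOH) added = 0.1442 x 0.01123 = 0.001619 mol, converting that many moles of HCOOH to HCOO-.
Remaining n(HCOOH) = 0.001001 mol; n(HCOO-) = 0.001619 mol.
By Henderson-Hasselbalch, pH = pKa + log([A^-]/[HA]) = 3.74 + log(0.001619/0.001001) = 3.74 + (+0.21) = 3.95.

3.95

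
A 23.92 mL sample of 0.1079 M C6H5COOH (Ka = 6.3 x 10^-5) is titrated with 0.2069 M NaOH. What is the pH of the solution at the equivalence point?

n(C6H5COOH) = 0.1079 x 0.02392 = 0.002581 mol; V(NaOH) at equivalence = 0.002581/0.2069 = 0.01247 L.
At equivalence all the acid is converted to C6H5COO-; total volume = 0.02392 + 0.01247 = 0.03639 L, so [C6H5COO-] = 0.002581/0.03639 = 0.07092 M.
Kb = Kw/Ka = 1.0e-14 / 6.3 x 10^-5 = 1.59e-10.
[OH^-] = sqrt(Kb x [C6H5COO-]) = sqrt(1.59e-10 x 0.07092) = 3.36e-6 M.
pOH = 5.47, so pH = 14.00 - 5.47 = 8.53.

8.53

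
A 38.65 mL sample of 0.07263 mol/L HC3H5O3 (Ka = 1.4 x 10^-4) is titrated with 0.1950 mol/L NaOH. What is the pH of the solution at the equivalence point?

8.29

n(HC3H5O3) = 0.07263 x 0.03865 = 0.002807 mol; V(NaOH) at equivalence = 0.002807/0.1950 = 0.01440 L.
At equivalence all the acid is converted to C3H5O3-; total volume = 0.03865 + 0.01440 = 0.05305 L, so [C3H5O3-] = 0.002807/0.05305 = 0.05292 M.
Kb = Kw/Ka = 1.0e-14 / 1.4 x 10^-4 = 7.14e-11.
[OH^-] = sqrt(Kb x [C3H5O3-]) = sqrt(7.14e-11 x 0.05292) = 1.94e-6 M.
pOH = 5.71, so pH = 14.00 - 5.71 = 8.29.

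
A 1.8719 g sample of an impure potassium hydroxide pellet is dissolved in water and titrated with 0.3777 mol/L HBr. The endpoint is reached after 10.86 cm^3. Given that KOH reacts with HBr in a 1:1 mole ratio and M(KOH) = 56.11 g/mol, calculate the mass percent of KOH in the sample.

n(HBr) = 0.3777 x 0.01086 = 0.004102 mol.
n(KOH) = 0.004102 / 1 = 0.004102 mol.
mass of KOH = 0.004102 x 56.11 = 0.2302 g.
% purity = 0.2302 / 1.8719 x 100 = 12.3%.

12.3%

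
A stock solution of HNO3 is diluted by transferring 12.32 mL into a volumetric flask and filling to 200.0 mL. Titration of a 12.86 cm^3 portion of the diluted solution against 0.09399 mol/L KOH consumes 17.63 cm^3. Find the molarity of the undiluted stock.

2.09 M

n(KOH) = 0.09399 x 0.01763 = 0.001657 mol.
n(HNO3) in the aliquot = 0.001657 mol.
[diluted HNO3] = 0.001657 / 0.01286 = 0.1289 M.
Dilution factor = 200.0/12.32 = 16.23, so [stock] = 0.1289 x 16.23 = 2.09 M.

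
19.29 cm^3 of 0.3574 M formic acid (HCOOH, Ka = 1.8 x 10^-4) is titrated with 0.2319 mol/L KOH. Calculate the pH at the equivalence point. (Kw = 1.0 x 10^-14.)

n(HCOOH) = 0.3574 x 0.01929 = 0.006894 mol; V(KOH) at equivalence = 0.006894/0.2319 = 0.02973 L.
At equivalence all the acid is converted to HCOO-; total volume = 0.01929 + 0.02973 = 0.04902 L, so [HCOO-] = 0.006894/0.04902 = 0.1406 M.
Kb = Kw/Ka = 1.0e-14 / 1.8 x 10^-4 = 5.56e-11.
[OH^-] = sqrt(Kb x [HCOO-]) = sqrt(5.56e-11 x 0.1406) = 2.80e-6 M.
pOH = 5.55, so pH = 14.00 - 5.55 = 8.45.

8.45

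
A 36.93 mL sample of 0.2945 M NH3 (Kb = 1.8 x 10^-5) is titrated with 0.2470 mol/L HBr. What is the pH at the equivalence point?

5.06

n(NH3) = 0.2945 x 0.03693 = 0.01088 mol; V(HBr) at equivalence = 0.01088/0.2470 = 0.04403 L.
At equivalence the base is fully converted to NH4+; total volume = 0.08096 L, so [NH4+] = 0.01088/0.08096 = 0.1343 M.
Ka(NH4+) = Kw/Kb = 1.0e-14 / 1.8 x 10^-5 = 5.56e-10.
[H^+] = sqrt(Ka x [NH4+]) = sqrt(5.56e-10 x 0.1343) = 8.64e-6 M.
pH = -log(8.64e-6) = 5.06.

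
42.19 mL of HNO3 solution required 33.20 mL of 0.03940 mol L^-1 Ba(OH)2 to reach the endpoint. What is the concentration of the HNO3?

0.0620 M

n(Ba(OH)2) delivered = 0.03940 x 0.03320 = 0.001308 mol.
The reaction is 2 HNO3 + 1 Ba(OH)2, so n(HNO3) = 0.001308 x 2/1 = 0.002616 mol.
[HNO3] = 0.002616 mol / 0.04219 L = 0.0620 M.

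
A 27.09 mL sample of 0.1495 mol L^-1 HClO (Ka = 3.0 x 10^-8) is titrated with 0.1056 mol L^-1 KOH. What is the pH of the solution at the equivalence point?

10.16

n(HClO) = 0.1495 x 0.02709 = 0.004050 mol; V(KOH) at equivalence = 0.004050/0.1056 = 0.03835 L.
At equivalence all the acid is converted to ClO-; total volume = 0.02709 + 0.03835 = 0.06544 L, so [ClO-] = 0.004050/0.06544 = 0.06189 M.
Kb = Kw/Ka = 1.0e-14 / 3.0 x 10^-8 = 3.33e-7.
[OH^-] = sqrt(Kb x [ClO-]) = sqrt(3.33e-7 x 0.06189) = 0.000144 M.
pOH = 3.84, so pH = 14.00 - 3.84 = 10.16.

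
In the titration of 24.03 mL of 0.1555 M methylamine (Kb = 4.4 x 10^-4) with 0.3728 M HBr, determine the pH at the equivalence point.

5.80

n(CH3NH2) = 0.1555 x 0.02403 = 0.003737 mol; V(HBr) at equivalence = 0.003737/0.3728 = 0.01002 L.
At equivalence the base is fully converted to CH3NH3+; total volume = 0.03405 L, so [CH3NH3+] = 0.003737/0.03405 = 0.1097 M.
Ka(CH3NH3+) = Kw/Kb = 1.0e-14 / 4.4 x 10^-4 = 2.27e-11.
[H^+] = sqrt(Ka x [CH3NH3+]) = sqrt(2.27e-11 x 0.1097) = 1.58e-6 M.
pH = -log(1.58e-6) = 5.80.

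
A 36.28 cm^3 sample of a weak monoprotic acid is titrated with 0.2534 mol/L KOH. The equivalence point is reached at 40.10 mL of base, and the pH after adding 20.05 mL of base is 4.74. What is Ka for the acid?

20.05 mL is half of the equivalence volume, so this is the half-equivalence point where [HA] = [A^-].
At half-equivalence pH = pKa, so pKa = 4.74.
Ka = 10^(-4.74) = 1.8 x 10^-5.

1.8 x 10^-5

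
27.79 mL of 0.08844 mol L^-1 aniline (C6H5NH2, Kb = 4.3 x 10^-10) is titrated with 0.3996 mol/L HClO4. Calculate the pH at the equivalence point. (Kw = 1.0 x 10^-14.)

2.89

n(C6H5NH2) = 0.08844 x 0.02779 = 0.002458 mol; V(HClO4) at equivalence = 0.002458/0.3996 = 0.006151 L.
At equivalence the base is fully converted to C6H5NH3+; total volume = 0.03394 L, so [C6H5NH3+] = 0.002458/0.03394 = 0.07241 M.
Ka(C6H5NH3+) = Kw/Kb = 1.0e-14 / 4.3 x 10^-10 = 2.33e-5.
[H^+] = sqrt(Ka x [C6H5NH3+]) = sqrt(2.33e-5 x 0.07241) = 0.00130 M.
pH = -log(0.00130) = 2.89.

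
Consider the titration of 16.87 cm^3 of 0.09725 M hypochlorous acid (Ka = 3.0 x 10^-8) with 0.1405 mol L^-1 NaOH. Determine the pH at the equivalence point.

n(HClO) = 0.09725 x 0.01687 = 0.001641 mol; V(NaOH) at equivalence = 0.001641/0.1405 = 0.01168 L.
At equivalence all the acid is converted to ClO-; total volume = 0.01687 + 0.01168 = 0.02855 L, so [ClO-] = 0.001641/0.02855 = 0.05747 M.
Kb = Kw/Ka = 1.0e-14 / 3.0 x 10^-8 = 3.33e-7.
[OH^-] = sqrt(Kb x [ClO-]) = sqrt(3.33e-7 x 0.05747) = 0.000138 M.
pOH = 3.86, so pH = 14.00 - 3.86 = 10.14.

10.14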